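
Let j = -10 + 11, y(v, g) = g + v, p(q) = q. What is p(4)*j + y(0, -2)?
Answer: 2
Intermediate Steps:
j = 1
p(4)*j + y(0, -2) = 4*1 + (-2 + 0) = 4 - 2 = 2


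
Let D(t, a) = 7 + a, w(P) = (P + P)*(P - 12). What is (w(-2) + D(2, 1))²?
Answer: 4096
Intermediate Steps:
w(P) = 2*P*(-12 + P) (w(P) = (2*P)*(-12 + P) = 2*P*(-12 + P))
(w(-2) + D(2, 1))² = (2*(-2)*(-12 - 2) + (7 + 1))² = (2*(-2)*(-14) + 8)² = (56 + 8)² = 64² = 4096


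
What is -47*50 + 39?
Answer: -2311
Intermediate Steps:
-47*50 + 39 = -2350 + 39 = -2311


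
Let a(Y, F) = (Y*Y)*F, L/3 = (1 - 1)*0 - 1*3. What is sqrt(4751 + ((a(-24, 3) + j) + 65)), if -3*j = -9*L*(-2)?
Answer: sqrt(6598) ≈ 81.228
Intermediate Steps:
L = -9 (L = 3*((1 - 1)*0 - 1*3) = 3*(0*0 - 3) = 3*(0 - 3) = 3*(-3) = -9)
a(Y, F) = F*Y**2 (a(Y, F) = Y**2*F = F*Y**2)
j = 54 (j = -(-9*(-9))*(-2)/3 = -27*(-2) = -1/3*(-162) = 54)
sqrt(4751 + ((a(-24, 3) + j) + 65)) = sqrt(4751 + ((3*(-24)**2 + 54) + 65)) = sqrt(4751 + ((3*576 + 54) + 65)) = sqrt(4751 + ((1728 + 54) + 65)) = sqrt(4751 + (1782 + 65)) = sqrt(4751 + 1847) = sqrt(6598)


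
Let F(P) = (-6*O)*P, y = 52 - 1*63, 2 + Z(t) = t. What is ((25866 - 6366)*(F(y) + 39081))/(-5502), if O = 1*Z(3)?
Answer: -127227750/917 ≈ -1.3874e+5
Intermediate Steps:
Z(t) = -2 + t
O = 1 (O = 1*(-2 + 3) = 1*1 = 1)
y = -11 (y = 52 - 63 = -11)
F(P) = -6*P (F(P) = (-6*1)*P = -6*P)
((25866 - 6366)*(F(y) + 39081))/(-5502) = ((25866 - 6366)*(-6*(-11) + 39081))/(-5502) = (19500*(66 + 39081))*(-1/5502) = (19500*39147)*(-1/5502) = 763366500*(-1/5502) = -127227750/917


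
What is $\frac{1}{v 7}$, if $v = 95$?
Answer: $\frac{1}{665} \approx 0.0015038$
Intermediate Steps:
$\frac{1}{v 7} = \frac{1}{95 \cdot 7} = \frac{1}{665}$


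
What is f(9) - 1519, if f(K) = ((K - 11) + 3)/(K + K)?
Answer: -27341/18 ≈ -1518.9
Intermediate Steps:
f(K) = (-8 + K)/(2*K) (f(K) = ((-11 + K) + 3)/((2*K)) = (-8 + K)*(1/(2*K)) = (-8 + K)/(2*K))
f(9) - 1519 = (1/2)*(-8 + 9)/9 - 1519 = (1/2)*(1/9)*1 - 1519 = 1/18 - 1519 = -27341/18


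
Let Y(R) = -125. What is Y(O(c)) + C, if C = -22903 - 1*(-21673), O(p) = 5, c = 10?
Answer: -1355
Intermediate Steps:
C = -1230 (C = -22903 + 21673 = -1230)
Y(O(c)) + C = -125 - 1230 = -1355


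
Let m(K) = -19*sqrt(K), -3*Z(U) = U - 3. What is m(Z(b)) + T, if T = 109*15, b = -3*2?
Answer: 1635 - 19*sqrt(3) ≈ 1602.1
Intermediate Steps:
b = -6
T = 1635
Z(U) = 1 - U/3 (Z(U) = -(U - 3)/3 = -(-3 + U)/3 = 1 - U/3)
m(Z(b)) + T = -19*sqrt(1 - 1/3*(-6)) + 1635 = -19*sqrt(1 + 2) + 1635 = -19*sqrt(3) + 1635 = 1635 - 19*sqrt(3)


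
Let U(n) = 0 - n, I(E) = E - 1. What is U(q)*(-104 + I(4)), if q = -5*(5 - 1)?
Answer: -2020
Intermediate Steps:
I(E) = -1 + E
q = -20 (q = -5*4 = -20)
U(n) = -n
U(q)*(-104 + I(4)) = (-1*(-20))*(-104 + (-1 + 4)) = 20*(-104 + 3) = 20*(-101) = -2020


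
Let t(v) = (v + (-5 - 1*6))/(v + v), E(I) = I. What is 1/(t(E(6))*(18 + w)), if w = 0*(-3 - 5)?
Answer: -2/15 ≈ -0.13333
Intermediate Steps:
t(v) = (-11 + v)/(2*v) (t(v) = (v + (-5 - 6))/((2*v)) = (v - 11)*(1/(2*v)) = (-11 + v)*(1/(2*v)) = (-11 + v)/(2*v))
w = 0 (w = 0*(-8) = 0)
1/(t(E(6))*(18 + w)) = 1/(((½)*(-11 + 6)/6)*(18 + 0)) = 1/(((½)*(⅙)*(-5))*18) = 1/(-5/12*18) = 1/(-15/2) = -2/15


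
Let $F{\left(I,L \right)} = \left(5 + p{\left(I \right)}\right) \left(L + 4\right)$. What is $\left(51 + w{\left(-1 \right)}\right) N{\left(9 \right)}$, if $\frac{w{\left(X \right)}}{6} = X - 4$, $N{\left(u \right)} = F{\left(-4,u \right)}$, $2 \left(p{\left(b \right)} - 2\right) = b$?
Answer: $1365$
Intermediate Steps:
$p{\left(b \right)} = 2 + \frac{b}{2}$
$F{\left(I,L \right)} = \left(4 + L\right) \left(7 + \frac{I}{2}\right)$ ($F{\left(I,L \right)} = \left(5 + \left(2 + \frac{I}{2}\right)\right) \left(L + 4\right) = \left(7 + \frac{I}{2}\right) \left(4 + L\right) = \left(4 + L\right) \left(7 + \frac{I}{2}\right)$)
$N{\left(u \right)} = 20 + 5 u$ ($N{\left(u \right)} = 28 + 2 \left(-4\right) + 7 u + \frac{1}{2} \left(-4\right) u = 28 - 8 + 7 u - 2 u = 20 + 5 u$)
$w{\left(X \right)} = -24 + 6 X$ ($w{\left(X \right)} = 6 \left(X - 4\right) = 6 \left(-4 + X\right) = -24 + 6 X$)
$\left(51 + w{\left(-1 \right)}\right) N{\left(9 \right)} = \left(51 + \left(-24 + 6 \left(-1\right)\right)\right) \left(20 + 5 \cdot 9\right) = \left(51 - 30\right) \left(20 + 45\right) = \left(51 - 30\right) 65 = 21 \cdot 65 = 1365$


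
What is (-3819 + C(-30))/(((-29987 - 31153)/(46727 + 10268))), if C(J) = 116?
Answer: 42210497/12228 ≈ 3452.0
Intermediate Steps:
(-3819 + C(-30))/(((-29987 - 31153)/(46727 + 10268))) = (-3819 + 116)/(((-29987 - 31153)/(46727 + 10268))) = -3703/((-61140/56995)) = -3703/((-61140*1/56995)) = -3703/(-12228/11399) = -3703*(-11399/12228) = 42210497/12228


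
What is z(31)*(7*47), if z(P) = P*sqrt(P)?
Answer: 10199*sqrt(31) ≈ 56786.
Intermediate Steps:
z(P) = P**(3/2)
z(31)*(7*47) = 31**(3/2)*(7*47) = (31*sqrt(31))*329 = 10199*sqrt(31)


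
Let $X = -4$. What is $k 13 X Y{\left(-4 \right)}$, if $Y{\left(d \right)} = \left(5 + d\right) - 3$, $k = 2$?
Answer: $208$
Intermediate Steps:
$Y{\left(d \right)} = 2 + d$
$k 13 X Y{\left(-4 \right)} = 2 \cdot 13 \left(-4\right) \left(2 - 4\right) = 2 \left(-52\right) \left(-2\right) = \left(-104\right) \left(-2\right) = 208$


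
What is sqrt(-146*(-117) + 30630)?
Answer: 4*sqrt(2982) ≈ 218.43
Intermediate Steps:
sqrt(-146*(-117) + 30630) = sqrt(17082 + 30630) = sqrt(47712) = 4*sqrt(2982)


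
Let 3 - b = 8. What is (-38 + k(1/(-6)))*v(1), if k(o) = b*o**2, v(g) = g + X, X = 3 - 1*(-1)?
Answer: -6865/36 ≈ -190.69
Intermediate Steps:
X = 4 (X = 3 + 1 = 4)
b = -5 (b = 3 - 1*8 = 3 - 8 = -5)
v(g) = 4 + g (v(g) = g + 4 = 4 + g)
k(o) = -5*o**2
(-38 + k(1/(-6)))*v(1) = (-38 - 5*(1/(-6))**2)*(4 + 1) = (-38 - 5*(-1/6)**2)*5 = (-38 - 5*1/36)*5 = (-38 - 5/36)*5 = -1373/36*5 = -6865/36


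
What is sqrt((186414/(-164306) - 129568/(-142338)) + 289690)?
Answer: sqrt(9902885309181218799345243)/5846746857 ≈ 538.23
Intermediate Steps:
sqrt((186414/(-164306) - 129568/(-142338)) + 289690) = sqrt((186414*(-1/164306) - 129568*(-1/142338)) + 289690) = sqrt((-93207/82153 + 64784/71169) + 289690) = sqrt(-1311249031/5846746857 + 289690) = sqrt(1693742785755299/5846746857) = sqrt(9902885309181218799345243)/5846746857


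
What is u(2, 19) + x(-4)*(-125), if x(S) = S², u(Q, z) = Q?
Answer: -1998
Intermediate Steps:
u(2, 19) + x(-4)*(-125) = 2 + (-4)²*(-125) = 2 + 16*(-125) = 2 - 2000 = -1998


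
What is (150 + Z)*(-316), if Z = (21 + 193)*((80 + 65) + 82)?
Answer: -15398048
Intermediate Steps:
Z = 48578 (Z = 214*(145 + 82) = 214*227 = 48578)
(150 + Z)*(-316) = (150 + 48578)*(-316) = 48728*(-316) = -15398048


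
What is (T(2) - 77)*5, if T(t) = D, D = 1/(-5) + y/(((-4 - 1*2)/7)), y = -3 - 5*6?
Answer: -387/2 ≈ -193.50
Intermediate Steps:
y = -33 (y = -3 - 30 = -33)
D = 383/10 (D = 1/(-5) - 33*7/(-4 - 1*2) = 1*(-1/5) - 33*7/(-4 - 2) = -1/5 - 33/((-6*1/7)) = -1/5 - 33/(-6/7) = -1/5 - 33*(-7/6) = -1/5 + 77/2 = 383/10 ≈ 38.300)
T(t) = 383/10
(T(2) - 77)*5 = (383/10 - 77)*5 = -387/10*5 = -387/2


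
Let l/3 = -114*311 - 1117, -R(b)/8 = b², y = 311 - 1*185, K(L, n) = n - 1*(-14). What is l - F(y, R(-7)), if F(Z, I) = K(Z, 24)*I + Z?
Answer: -94943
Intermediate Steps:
K(L, n) = 14 + n (K(L, n) = n + 14 = 14 + n)
y = 126 (y = 311 - 185 = 126)
R(b) = -8*b²
l = -109713 (l = 3*(-114*311 - 1117) = 3*(-35454 - 1117) = 3*(-36571) = -109713)
F(Z, I) = Z + 38*I (F(Z, I) = (14 + 24)*I + Z = 38*I + Z = Z + 38*I)
l - F(y, R(-7)) = -109713 - (126 + 38*(-8*(-7)²)) = -109713 - (126 + 38*(-8*49)) = -109713 - (126 + 38*(-392)) = -109713 - (126 - 14896) = -109713 - 1*(-14770) = -109713 + 14770 = -94943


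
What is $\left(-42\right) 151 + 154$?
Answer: $-6188$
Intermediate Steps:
$\left(-42\right) 151 + 154 = -6342 + 154 = -6188$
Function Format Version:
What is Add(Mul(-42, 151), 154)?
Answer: -6188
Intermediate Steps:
Add(Mul(-42, 151), 154) = Add(-6342, 154) = -6188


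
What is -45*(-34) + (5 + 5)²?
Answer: 1630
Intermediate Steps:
-45*(-34) + (5 + 5)² = 1530 + 10² = 1530 + 100 = 1630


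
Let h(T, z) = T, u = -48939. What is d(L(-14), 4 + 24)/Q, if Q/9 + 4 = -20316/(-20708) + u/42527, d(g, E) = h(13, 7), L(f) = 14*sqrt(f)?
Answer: -2862109627/8262105174 ≈ -0.34641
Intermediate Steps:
d(g, E) = 13
Q = -8262105174/220162279 (Q = -36 + 9*(-20316/(-20708) - 48939/42527) = -36 + 9*(-20316*(-1/20708) - 48939*1/42527) = -36 + 9*(5079/5177 - 48939/42527) = -36 + 9*(-37362570/220162279) = -36 - 336263130/220162279 = -8262105174/220162279 ≈ -37.527)
d(L(-14), 4 + 24)/Q = 13/(-8262105174/220162279) = 13*(-220162279/8262105174) = -2862109627/8262105174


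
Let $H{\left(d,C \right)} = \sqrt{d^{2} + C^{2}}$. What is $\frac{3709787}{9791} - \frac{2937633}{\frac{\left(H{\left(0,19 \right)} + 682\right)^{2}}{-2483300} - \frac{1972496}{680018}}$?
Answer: $\frac{8098348592864544118061}{8538504017366373} \approx 9.4845 \cdot 10^{5}$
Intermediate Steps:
$H{\left(d,C \right)} = \sqrt{C^{2} + d^{2}}$
$\frac{3709787}{9791} - \frac{2937633}{\frac{\left(H{\left(0,19 \right)} + 682\right)^{2}}{-2483300} - \frac{1972496}{680018}} = \frac{3709787}{9791} - \frac{2937633}{\frac{\left(\sqrt{19^{2} + 0^{2}} + 682\right)^{2}}{-2483300} - \frac{1972496}{680018}} = 3709787 \cdot \frac{1}{9791} - \frac{2937633}{\left(\sqrt{361 + 0} + 682\right)^{2} \left(- \frac{1}{2483300}\right) - \frac{986248}{340009}} = \frac{3709787}{9791} - \frac{2937633}{\left(\sqrt{361} + 682\right)^{2} \left(- \frac{1}{2483300}\right) - \frac{986248}{340009}} = \frac{3709787}{9791} - \frac{2937633}{\left(19 + 682\right)^{2} \left(- \frac{1}{2483300}\right) - \frac{986248}{340009}} = \frac{3709787}{9791} - \frac{2937633}{701^{2} \left(- \frac{1}{2483300}\right) - \frac{986248}{340009}} = \frac{3709787}{9791} - \frac{2937633}{491401 \left(- \frac{1}{2483300}\right) - \frac{986248}{340009}} = \frac{3709787}{9791} - \frac{2937633}{- \frac{491401}{2483300} - \frac{986248}{340009}} = \frac{3709787}{9791} - \frac{2937633}{- \frac{2616230421009}{844344349700}} = \frac{3709787}{9791} - - \frac{826791275014086700}{872076807003} = \frac{3709787}{9791} + \frac{826791275014086700}{872076807003} = \frac{8098348592864544118061}{8538504017366373}$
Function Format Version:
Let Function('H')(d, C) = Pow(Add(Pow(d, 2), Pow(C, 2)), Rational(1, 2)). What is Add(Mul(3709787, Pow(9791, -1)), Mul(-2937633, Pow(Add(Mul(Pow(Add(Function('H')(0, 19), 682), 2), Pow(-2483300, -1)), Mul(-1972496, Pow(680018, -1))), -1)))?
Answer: Rational(8098348592864544118061, 8538504017366373) ≈ 9.4845e+5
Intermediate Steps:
Function('H')(d, C) = Pow(Add(Pow(C, 2), Pow(d, 2)), Rational(1, 2))
Add(Mul(3709787, Pow(9791, -1)), Mul(-2937633, Pow(Add(Mul(Pow(Add(Function('H')(0, 19), 682), 2), Pow(-2483300, -1)), Mul(-1972496, Pow(680018, -1))), -1))) = Add(Mul(3709787, Pow(9791, -1)), Mul(-2937633, Pow(Add(Mul(Pow(Add(Pow(Add(Pow(19, 2), Pow(0, 2)), Rational(1, 2)), 682), 2), Pow(-2483300, -1)), Mul(-1972496, Pow(680018, -1))), -1))) = Add(Mul(3709787, Rational(1, 9791)), Mul(-2937633, Pow(Add(Mul(Pow(Add(Pow(Add(361, 0), Rational(1, 2)), 682), 2), Rational(-1, 2483300)), Mul(-1972496, Rational(1, 680018))), -1))) = Add(Rational(3709787, 9791), Mul(-2937633, Pow(Add(Mul(Pow(Add(Pow(361, Rational(1, 2)), 682), 2), Rational(-1, 2483300)), Rational(-986248, 340009)), -1))) = Add(Rational(3709787, 9791), Mul(-2937633, Pow(Add(Mul(Pow(Add(19, 682), 2), Rational(-1, 2483300)), Rational(-986248, 340009)), -1))) = Add(Rational(3709787, 9791), Mul(-2937633, Pow(Add(Mul(Pow(701, 2), Rational(-1, 2483300)), Rational(-986248, 340009)), -1))) = Add(Rational(3709787, 9791), Mul(-2937633, Pow(Add(Mul(491401, Rational(-1, 2483300)), Rational(-986248, 340009)), -1))) = Add(Rational(3709787, 9791), Mul(-2937633, Pow(Add(Rational(-491401, 2483300), Rational(-986248, 340009)), -1))) = Add(Rational(3709787, 9791), Mul(-2937633, Pow(Rational(-2616230421009, 844344349700), -1))) = Add(Rational(3709787, 9791), Mul(-2937633, Rational(-844344349700, 2616230421009))) = Add(Rational(3709787, 9791), Rational(826791275014086700, 872076807003)) = Rational(8098348592864544118061, 8538504017366373)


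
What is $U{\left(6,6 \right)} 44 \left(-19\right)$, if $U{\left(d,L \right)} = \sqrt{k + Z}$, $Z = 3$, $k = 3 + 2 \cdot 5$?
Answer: $-3344$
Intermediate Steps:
$k = 13$ ($k = 3 + 10 = 13$)
$U{\left(d,L \right)} = 4$ ($U{\left(d,L \right)} = \sqrt{13 + 3} = \sqrt{16} = 4$)
$U{\left(6,6 \right)} 44 \left(-19\right) = 4 \cdot 44 \left(-19\right) = 176 \left(-19\right) = -3344$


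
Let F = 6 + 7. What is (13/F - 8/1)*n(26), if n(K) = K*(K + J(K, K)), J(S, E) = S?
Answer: -9464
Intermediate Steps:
F = 13
n(K) = 2*K² (n(K) = K*(K + K) = K*(2*K) = 2*K²)
(13/F - 8/1)*n(26) = (13/13 - 8/1)*(2*26²) = (13*(1/13) - 8*1)*(2*676) = (1 - 8)*1352 = -7*1352 = -9464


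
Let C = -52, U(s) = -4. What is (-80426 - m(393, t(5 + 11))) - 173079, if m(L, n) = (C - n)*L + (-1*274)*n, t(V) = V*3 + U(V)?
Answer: -203721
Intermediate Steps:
t(V) = -4 + 3*V (t(V) = V*3 - 4 = 3*V - 4 = -4 + 3*V)
m(L, n) = -274*n + L*(-52 - n) (m(L, n) = (-52 - n)*L + (-1*274)*n = L*(-52 - n) - 274*n = -274*n + L*(-52 - n))
(-80426 - m(393, t(5 + 11))) - 173079 = (-80426 - (-274*(-4 + 3*(5 + 11)) - 52*393 - 1*393*(-4 + 3*(5 + 11)))) - 173079 = (-80426 - (-274*(-4 + 3*16) - 20436 - 1*393*(-4 + 3*16))) - 173079 = (-80426 - (-274*(-4 + 48) - 20436 - 1*393*(-4 + 48))) - 173079 = (-80426 - (-274*44 - 20436 - 1*393*44)) - 173079 = (-80426 - (-12056 - 20436 - 17292)) - 173079 = (-80426 - 1*(-49784)) - 173079 = (-80426 + 49784) - 173079 = -30642 - 173079 = -203721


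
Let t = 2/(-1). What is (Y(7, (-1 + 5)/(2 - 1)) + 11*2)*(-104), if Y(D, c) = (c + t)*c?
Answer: -3120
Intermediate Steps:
t = -2 (t = 2*(-1) = -2)
Y(D, c) = c*(-2 + c) (Y(D, c) = (c - 2)*c = (-2 + c)*c = c*(-2 + c))
(Y(7, (-1 + 5)/(2 - 1)) + 11*2)*(-104) = (((-1 + 5)/(2 - 1))*(-2 + (-1 + 5)/(2 - 1)) + 11*2)*(-104) = ((4/1)*(-2 + 4/1) + 22)*(-104) = ((4*1)*(-2 + 4*1) + 22)*(-104) = (4*(-2 + 4) + 22)*(-104) = (4*2 + 22)*(-104) = (8 + 22)*(-104) = 30*(-104) = -3120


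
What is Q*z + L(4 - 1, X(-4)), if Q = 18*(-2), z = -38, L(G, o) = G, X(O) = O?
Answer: 1371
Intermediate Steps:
Q = -36
Q*z + L(4 - 1, X(-4)) = -36*(-38) + (4 - 1) = 1368 + 3 = 1371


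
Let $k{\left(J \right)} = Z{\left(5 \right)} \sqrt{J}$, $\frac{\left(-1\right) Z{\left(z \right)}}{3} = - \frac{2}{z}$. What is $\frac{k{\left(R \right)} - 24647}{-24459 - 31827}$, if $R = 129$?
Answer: $\frac{24647}{56286} - \frac{\sqrt{129}}{46905} \approx 0.43765$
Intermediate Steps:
$Z{\left(z \right)} = \frac{6}{z}$ ($Z{\left(z \right)} = - 3 \left(- \frac{2}{z}\right) = \frac{6}{z}$)
$k{\left(J \right)} = \frac{6 \sqrt{J}}{5}$ ($k{\left(J \right)} = \frac{6}{5} \sqrt{J} = 6 \cdot \frac{1}{5} \sqrt{J} = \frac{6 \sqrt{J}}{5}$)
$\frac{k{\left(R \right)} - 24647}{-24459 - 31827} = \frac{\frac{6 \sqrt{129}}{5} - 24647}{-24459 - 31827} = \frac{-24647 + \frac{6 \sqrt{129}}{5}}{-56286} = \left(-24647 + \frac{6 \sqrt{129}}{5}\right) \left(- \frac{1}{56286}\right) = \frac{24647}{56286} - \frac{\sqrt{129}}{46905}$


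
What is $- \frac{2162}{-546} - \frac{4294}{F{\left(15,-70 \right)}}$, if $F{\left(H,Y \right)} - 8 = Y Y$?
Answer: $\frac{229627}{74438} \approx 3.0848$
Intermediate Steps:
$F{\left(H,Y \right)} = 8 + Y^{2}$ ($F{\left(H,Y \right)} = 8 + Y Y = 8 + Y^{2}$)
$- \frac{2162}{-546} - \frac{4294}{F{\left(15,-70 \right)}} = - \frac{2162}{-546} - \frac{4294}{8 + \left(-70\right)^{2}} = \left(-2162\right) \left(- \frac{1}{546}\right) - \frac{4294}{8 + 4900} = \frac{1081}{273} - \frac{4294}{4908} = \frac{1081}{273} - \frac{2147}{2454} = \frac{229627}{74438}$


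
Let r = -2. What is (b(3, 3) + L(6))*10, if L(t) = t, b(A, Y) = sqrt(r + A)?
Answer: 70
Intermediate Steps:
b(A, Y) = sqrt(-2 + A)
(b(3, 3) + L(6))*10 = (sqrt(-2 + 3) + 6)*10 = (sqrt(1) + 6)*10 = (1 + 6)*10 = 7*10 = 70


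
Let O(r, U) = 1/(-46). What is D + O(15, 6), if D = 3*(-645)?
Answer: -89011/46 ≈ -1935.0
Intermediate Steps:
O(r, U) = -1/46
D = -1935
D + O(15, 6) = -1935 - 1/46 = -89011/46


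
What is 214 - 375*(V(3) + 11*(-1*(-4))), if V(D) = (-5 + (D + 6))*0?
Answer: -16286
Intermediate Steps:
V(D) = 0 (V(D) = (-5 + (6 + D))*0 = (1 + D)*0 = 0)
214 - 375*(V(3) + 11*(-1*(-4))) = 214 - 375*(0 + 11*(-1*(-4))) = 214 - 375*(0 + 11*4) = 214 - 375*(0 + 44) = 214 - 375*44 = 214 - 16500 = -16286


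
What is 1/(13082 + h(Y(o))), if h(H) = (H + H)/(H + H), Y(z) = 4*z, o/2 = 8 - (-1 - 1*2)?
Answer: 1/13083 ≈ 7.6435e-5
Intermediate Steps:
o = 22 (o = 2*(8 - (-1 - 1*2)) = 2*(8 - (-1 - 2)) = 2*(8 - 1*(-3)) = 2*(8 + 3) = 2*11 = 22)
h(H) = 1 (h(H) = (2*H)/((2*H)) = (2*H)*(1/(2*H)) = 1)
1/(13082 + h(Y(o))) = 1/(13082 + 1) = 1/13083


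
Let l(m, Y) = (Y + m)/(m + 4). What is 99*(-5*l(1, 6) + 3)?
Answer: -396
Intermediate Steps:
l(m, Y) = (Y + m)/(4 + m)
99*(-5*l(1, 6) + 3) = 99*(-5*(6 + 1)/(4 + 1) + 3) = 99*(-5*7/5 + 3) = 99*(-7 + 3) = 99*(-4) = -396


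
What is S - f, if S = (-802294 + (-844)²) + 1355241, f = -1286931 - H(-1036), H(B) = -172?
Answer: 2552042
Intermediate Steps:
f = -1286759 (f = -1286931 - 1*(-172) = -1286931 + 172 = -1286759)
S = 1265283 (S = (-802294 + 712336) + 1355241 = -89958 + 1355241 = 1265283)
S - f = 1265283 - 1*(-1286759) = 1265283 + 1286759 = 2552042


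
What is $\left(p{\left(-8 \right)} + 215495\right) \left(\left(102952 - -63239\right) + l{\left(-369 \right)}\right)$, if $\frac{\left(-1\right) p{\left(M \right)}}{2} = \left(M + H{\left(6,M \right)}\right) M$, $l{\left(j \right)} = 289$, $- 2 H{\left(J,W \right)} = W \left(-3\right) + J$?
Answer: $35814342960$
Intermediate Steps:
$H{\left(J,W \right)} = - \frac{J}{2} + \frac{3 W}{2}$ ($H{\left(J,W \right)} = - \frac{W \left(-3\right) + J}{2} = - \frac{- 3 W + J}{2} = - \frac{J - 3 W}{2} = - \frac{J}{2} + \frac{3 W}{2}$)
$p{\left(M \right)} = - 2 M \left(-3 + \frac{5 M}{2}\right)$ ($p{\left(M \right)} = - 2 \left(M + \left(\left(- \frac{1}{2}\right) 6 + \frac{3 M}{2}\right)\right) M = - 2 \left(M + \left(-3 + \frac{3 M}{2}\right)\right) M = - 2 \left(-3 + \frac{5 M}{2}\right) M = - 2 M \left(-3 + \frac{5 M}{2}\right)$)
$\left(p{\left(-8 \right)} + 215495\right) \left(\left(102952 - -63239\right) + l{\left(-369 \right)}\right) = \left(- 8 \left(6 - -40\right) + 215495\right) \left(\left(102952 - -63239\right) + 289\right) = \left(- 8 \left(6 + 40\right) + 215495\right) \left(\left(102952 + 63239\right) + 289\right) = \left(\left(-8\right) 46 + 215495\right) \left(166191 + 289\right) = \left(-368 + 215495\right) 166480 = 215127 \cdot 166480 = 35814342960$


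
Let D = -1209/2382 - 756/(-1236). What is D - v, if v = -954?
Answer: 78028541/81782 ≈ 954.10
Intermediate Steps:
D = 8513/81782 (D = -1209*1/2382 - 756*(-1/1236) = -403/794 + 63/103 = 8513/81782 ≈ 0.10409)
D - v = 8513/81782 - 1*(-954) = 8513/81782 + 954 = 78028541/81782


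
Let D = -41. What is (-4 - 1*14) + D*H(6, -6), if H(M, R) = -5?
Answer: 187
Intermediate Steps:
(-4 - 1*14) + D*H(6, -6) = (-4 - 1*14) - 41*(-5) = (-4 - 14) + 205 = -18 + 205 = 187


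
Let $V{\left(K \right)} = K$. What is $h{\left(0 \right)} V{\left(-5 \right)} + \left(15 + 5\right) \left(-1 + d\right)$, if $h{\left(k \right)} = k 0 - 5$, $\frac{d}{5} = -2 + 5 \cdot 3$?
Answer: $1305$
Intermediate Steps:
$d = 65$ ($d = 5 \left(-2 + 5 \cdot 3\right) = 5 \left(-2 + 15\right) = 5 \cdot 13 = 65$)
$h{\left(k \right)} = -5$ ($h{\left(k \right)} = 0 - 5 = -5$)
$h{\left(0 \right)} V{\left(-5 \right)} + \left(15 + 5\right) \left(-1 + d\right) = \left(-5\right) \left(-5\right) + \left(15 + 5\right) \left(-1 + 65\right) = 25 + 20 \cdot 64 = 25 + 1280 = 1305$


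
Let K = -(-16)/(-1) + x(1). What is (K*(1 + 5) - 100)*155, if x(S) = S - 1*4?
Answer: -33170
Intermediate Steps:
x(S) = -4 + S (x(S) = S - 4 = -4 + S)
K = -19 (K = -(-16)/(-1) + (-4 + 1) = -(-16)*(-1) - 3 = -4*4 - 3 = -16 - 3 = -19)
(K*(1 + 5) - 100)*155 = (-19*(1 + 5) - 100)*155 = (-19*6 - 100)*155 = (-114 - 100)*155 = -214*155 = -33170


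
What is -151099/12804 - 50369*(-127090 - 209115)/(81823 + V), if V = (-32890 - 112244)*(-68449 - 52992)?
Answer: -2446338291464203/225674340137268 ≈ -10.840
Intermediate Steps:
V = 17625218094 (V = -145134*(-121441) = 17625218094)
-151099/12804 - 50369*(-127090 - 209115)/(81823 + V) = -151099/12804 - 50369*(-127090 - 209115)/(81823 + 17625218094) = -151099*1/12804 - 50369/(17625299917/(-336205)) = -151099/12804 - 50369/(17625299917*(-1/336205)) = -151099/12804 - 50369/(-17625299917/336205) = -151099/12804 - 50369*(-336205/17625299917) = -151099/12804 + 16934309645/17625299917 = -2446338291464203/225674340137268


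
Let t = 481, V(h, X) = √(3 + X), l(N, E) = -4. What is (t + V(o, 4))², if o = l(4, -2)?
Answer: (481 + √7)² ≈ 2.3391e+5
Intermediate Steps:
o = -4
(t + V(o, 4))² = (481 + √(3 + 4))² = (481 + √7)²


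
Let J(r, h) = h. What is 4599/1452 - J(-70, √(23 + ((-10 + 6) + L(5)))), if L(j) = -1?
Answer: 1533/484 - 3*√2 ≈ -1.0753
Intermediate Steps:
4599/1452 - J(-70, √(23 + ((-10 + 6) + L(5)))) = 4599/1452 - √(23 + ((-10 + 6) - 1)) = 4599*(1/1452) - √(23 + (-4 - 1)) = 1533/484 - √(23 - 5) = 1533/484 - √18 = 1533/484 - 3*√2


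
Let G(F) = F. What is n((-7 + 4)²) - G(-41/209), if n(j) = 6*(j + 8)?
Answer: 21359/209 ≈ 102.20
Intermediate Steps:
n(j) = 48 + 6*j (n(j) = 6*(8 + j) = 48 + 6*j)
n((-7 + 4)²) - G(-41/209) = (48 + 6*(-7 + 4)²) - (-41)/209 = (48 + 6*(-3)²) - (-41)/209 = (48 + 6*9) - 1*(-41/209) = (48 + 54) + 41/209 = 102 + 41/209 = 21359/209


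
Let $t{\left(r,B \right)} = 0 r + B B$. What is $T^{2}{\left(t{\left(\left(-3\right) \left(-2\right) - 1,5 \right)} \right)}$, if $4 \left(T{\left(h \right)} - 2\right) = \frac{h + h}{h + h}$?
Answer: $\frac{81}{16} \approx 5.0625$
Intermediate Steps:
$t{\left(r,B \right)} = B^{2}$ ($t{\left(r,B \right)} = 0 + B^{2} = B^{2}$)
$T{\left(h \right)} = \frac{9}{4}$ ($T{\left(h \right)} = 2 + \frac{\left(h + h\right) \frac{1}{h + h}}{4} = 2 + \frac{2 h \frac{1}{2 h}}{4} = 2 + \frac{1}{4} \cdot 1 = 2 + \frac{1}{4} = \frac{9}{4}$)
$T^{2}{\left(t{\left(\left(-3\right) \left(-2\right) - 1,5 \right)} \right)} = \left(\frac{9}{4}\right)^{2} = \frac{81}{16}$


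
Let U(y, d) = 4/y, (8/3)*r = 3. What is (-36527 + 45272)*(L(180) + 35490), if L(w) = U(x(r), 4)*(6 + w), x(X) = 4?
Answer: 311986620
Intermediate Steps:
r = 9/8 (r = (3/8)*3 = 9/8 ≈ 1.1250)
L(w) = 6 + w (L(w) = (4/4)*(6 + w) = (4*(1/4))*(6 + w) = 1*(6 + w) = 6 + w)
(-36527 + 45272)*(L(180) + 35490) = (-36527 + 45272)*((6 + 180) + 35490) = 8745*(186 + 35490) = 8745*35676 = 311986620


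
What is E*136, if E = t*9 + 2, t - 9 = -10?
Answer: -952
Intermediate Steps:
t = -1 (t = 9 - 10 = -1)
E = -7 (E = -1*9 + 2 = -9 + 2 = -7)
E*136 = -7*136 = -952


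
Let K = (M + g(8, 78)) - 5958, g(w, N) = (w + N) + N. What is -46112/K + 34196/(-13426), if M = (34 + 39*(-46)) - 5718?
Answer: 1475450/1590981 ≈ 0.92738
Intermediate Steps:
g(w, N) = w + 2*N (g(w, N) = (N + w) + N = w + 2*N)
M = -7478 (M = (34 - 1794) - 5718 = -1760 - 5718 = -7478)
K = -13272 (K = (-7478 + (8 + 2*78)) - 5958 = (-7478 + (8 + 156)) - 5958 = (-7478 + 164) - 5958 = -7314 - 5958 = -13272)
-46112/K + 34196/(-13426) = -46112/(-13272) + 34196/(-13426) = -46112*(-1/13272) + 34196*(-1/13426) = 5764/1659 - 17098/6713 = 1475450/1590981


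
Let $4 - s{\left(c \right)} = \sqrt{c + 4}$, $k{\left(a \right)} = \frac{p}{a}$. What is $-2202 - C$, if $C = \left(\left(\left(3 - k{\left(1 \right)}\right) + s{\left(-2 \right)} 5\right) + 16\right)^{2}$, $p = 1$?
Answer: $-3696 + 380 \sqrt{2} \approx -3158.6$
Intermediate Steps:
$k{\left(a \right)} = \frac{1}{a}$ ($k{\left(a \right)} = 1 \frac{1}{a} = \frac{1}{a}$)
$s{\left(c \right)} = 4 - \sqrt{4 + c}$ ($s{\left(c \right)} = 4 - \sqrt{c + 4} = 4 - \sqrt{4 + c}$)
$C = \left(38 - 5 \sqrt{2}\right)^{2}$ ($C = \left(\left(\left(3 - 1^{-1}\right) + \left(4 - \sqrt{4 - 2}\right) 5\right) + 16\right)^{2} = \left(\left(\left(3 - 1\right) + \left(4 - \sqrt{2}\right) 5\right) + 16\right)^{2} = \left(\left(\left(3 - 1\right) + \left(20 - 5 \sqrt{2}\right)\right) + 16\right)^{2} = \left(\left(2 + \left(20 - 5 \sqrt{2}\right)\right) + 16\right)^{2} = \left(\left(22 - 5 \sqrt{2}\right) + 16\right)^{2} = \left(38 - 5 \sqrt{2}\right)^{2} \approx 956.6$)
$-2202 - C = -2202 - \left(1494 - 380 \sqrt{2}\right) = -3696 + 380 \sqrt{2}$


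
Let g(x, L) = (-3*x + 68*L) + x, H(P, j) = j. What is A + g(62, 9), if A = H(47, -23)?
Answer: 465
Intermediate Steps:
g(x, L) = -2*x + 68*L
A = -23
A + g(62, 9) = -23 + (-2*62 + 68*9) = -23 + (-124 + 612) = -23 + 488 = 465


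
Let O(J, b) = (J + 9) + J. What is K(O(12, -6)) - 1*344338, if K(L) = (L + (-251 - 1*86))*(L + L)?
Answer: -364402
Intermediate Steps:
O(J, b) = 9 + 2*J (O(J, b) = (9 + J) + J = 9 + 2*J)
K(L) = 2*L*(-337 + L) (K(L) = (L + (-251 - 86))*(2*L) = (L - 337)*(2*L) = (-337 + L)*(2*L) = 2*L*(-337 + L))
K(O(12, -6)) - 1*344338 = 2*(9 + 2*12)*(-337 + (9 + 2*12)) - 1*344338 = 2*(9 + 24)*(-337 + (9 + 24)) - 344338 = 2*33*(-337 + 33) - 344338 = 2*33*(-304) - 344338 = -20064 - 344338 = -364402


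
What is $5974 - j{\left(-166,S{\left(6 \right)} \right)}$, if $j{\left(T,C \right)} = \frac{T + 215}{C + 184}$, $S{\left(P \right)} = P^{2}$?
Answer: $\frac{1314231}{220} \approx 5973.8$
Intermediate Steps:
$j{\left(T,C \right)} = \frac{215 + T}{184 + C}$
$5974 - j{\left(-166,S{\left(6 \right)} \right)} = 5974 - \frac{215 - 166}{184 + 6^{2}} = 5974 - \frac{1}{184 + 36} \cdot 49 = 5974 - \frac{1}{220} \cdot 49 = 5974 - \frac{49}{220} = \frac{1314231}{220}$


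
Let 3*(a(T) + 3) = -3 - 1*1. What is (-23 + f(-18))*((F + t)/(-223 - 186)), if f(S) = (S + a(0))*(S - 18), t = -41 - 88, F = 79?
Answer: 39050/409 ≈ 95.477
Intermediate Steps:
a(T) = -13/3 (a(T) = -3 + (-3 - 1*1)/3 = -3 + (-3 - 1)/3 = -3 + (1/3)*(-4) = -3 - 4/3 = -13/3)
t = -129
f(S) = (-18 + S)*(-13/3 + S) (f(S) = (S - 13/3)*(S - 18) = (-13/3 + S)*(-18 + S) = (-18 + S)*(-13/3 + S))
(-23 + f(-18))*((F + t)/(-223 - 186)) = (-23 + (78 + (-18)**2 - 67/3*(-18)))*((79 - 129)/(-223 - 186)) = (-23 + (78 + 324 + 402))*(-50/(-409)) = (-23 + 804)*(-50*(-1/409)) = 781*(50/409) = 39050/409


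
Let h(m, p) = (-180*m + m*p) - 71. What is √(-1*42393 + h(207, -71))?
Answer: I*√94421 ≈ 307.28*I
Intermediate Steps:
h(m, p) = -71 - 180*m + m*p
√(-1*42393 + h(207, -71)) = √(-1*42393 + (-71 - 180*207 + 207*(-71))) = √(-42393 + (-71 - 37260 - 14697)) = √(-42393 - 52028) = √(-94421) = I*√94421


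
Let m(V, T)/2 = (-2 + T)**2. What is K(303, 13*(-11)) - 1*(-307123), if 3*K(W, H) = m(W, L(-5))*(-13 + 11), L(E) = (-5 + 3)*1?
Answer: 921305/3 ≈ 3.0710e+5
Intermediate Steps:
L(E) = -2 (L(E) = -2*1 = -2)
m(V, T) = 2*(-2 + T)**2
K(W, H) = -64/3 (K(W, H) = ((2*(-2 - 2)**2)*(-13 + 11))/3 = ((2*(-4)**2)*(-2))/3 = ((2*16)*(-2))/3 = (32*(-2))/3 = (1/3)*(-64) = -64/3)
K(303, 13*(-11)) - 1*(-307123) = -64/3 - 1*(-307123) = -64/3 + 307123 = 921305/3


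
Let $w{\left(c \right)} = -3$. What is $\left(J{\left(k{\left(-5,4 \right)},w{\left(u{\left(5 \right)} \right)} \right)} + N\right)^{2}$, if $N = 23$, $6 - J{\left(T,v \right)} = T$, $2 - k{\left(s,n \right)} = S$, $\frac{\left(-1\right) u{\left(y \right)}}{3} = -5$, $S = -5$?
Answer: $484$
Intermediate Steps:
$u{\left(y \right)} = 15$ ($u{\left(y \right)} = \left(-3\right) \left(-5\right) = 15$)
$k{\left(s,n \right)} = 7$ ($k{\left(s,n \right)} = 2 - -5 = 2 + 5 = 7$)
$J{\left(T,v \right)} = 6 - T$
$\left(J{\left(k{\left(-5,4 \right)},w{\left(u{\left(5 \right)} \right)} \right)} + N\right)^{2} = \left(\left(6 - 7\right) + 23\right)^{2} = \left(-1 + 23\right)^{2} = 22^{2} = 484$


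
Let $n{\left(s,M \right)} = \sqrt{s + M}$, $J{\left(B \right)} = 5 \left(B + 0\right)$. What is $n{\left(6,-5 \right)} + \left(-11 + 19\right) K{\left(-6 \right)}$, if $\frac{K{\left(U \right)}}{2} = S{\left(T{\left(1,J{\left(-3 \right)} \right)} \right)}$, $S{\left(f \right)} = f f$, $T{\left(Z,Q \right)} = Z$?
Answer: $17$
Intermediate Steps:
$J{\left(B \right)} = 5 B$
$S{\left(f \right)} = f^{2}$
$K{\left(U \right)} = 2$ ($K{\left(U \right)} = 2 \cdot 1^{2} = 2 \cdot 1 = 2$)
$n{\left(s,M \right)} = \sqrt{M + s}$
$n{\left(6,-5 \right)} + \left(-11 + 19\right) K{\left(-6 \right)} = \sqrt{-5 + 6} + \left(-11 + 19\right) 2 = \sqrt{1} + 8 \cdot 2 = 1 + 16 = 17$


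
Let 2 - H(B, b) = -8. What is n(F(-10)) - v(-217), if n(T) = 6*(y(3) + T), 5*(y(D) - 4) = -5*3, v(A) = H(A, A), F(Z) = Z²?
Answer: 596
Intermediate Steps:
H(B, b) = 10 (H(B, b) = 2 - 1*(-8) = 2 + 8 = 10)
v(A) = 10
y(D) = 1 (y(D) = 4 + (-5*3)/5 = 4 + (⅕)*(-15) = 4 - 3 = 1)
n(T) = 6 + 6*T (n(T) = 6*(1 + T) = 6 + 6*T)
n(F(-10)) - v(-217) = (6 + 6*(-10)²) - 1*10 = (6 + 6*100) - 10 = (6 + 600) - 10 = 606 - 10 = 596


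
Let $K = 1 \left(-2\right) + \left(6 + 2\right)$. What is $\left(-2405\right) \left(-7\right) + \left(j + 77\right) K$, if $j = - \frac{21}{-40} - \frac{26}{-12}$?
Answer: $\frac{346263}{20} \approx 17313.0$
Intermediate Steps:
$K = 6$ ($K = -2 + 8 = 6$)
$j = \frac{323}{120}$ ($j = \left(-21\right) \left(- \frac{1}{40}\right) - - \frac{13}{6} = \frac{21}{40} + \frac{13}{6} = \frac{323}{120} \approx 2.6917$)
$\left(-2405\right) \left(-7\right) + \left(j + 77\right) K = \left(-2405\right) \left(-7\right) + \left(\frac{323}{120} + 77\right) 6 = 16835 + \frac{9563}{120} \cdot 6 = 16835 + \frac{9563}{20} = \frac{346263}{20}$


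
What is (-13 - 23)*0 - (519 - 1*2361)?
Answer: 1842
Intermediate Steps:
(-13 - 23)*0 - (519 - 1*2361) = -36*0 - (519 - 2361) = 0 - 1*(-1842) = 0 + 1842 = 1842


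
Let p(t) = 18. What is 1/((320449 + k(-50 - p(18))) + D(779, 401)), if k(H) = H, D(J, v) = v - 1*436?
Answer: 1/320346 ≈ 3.1216e-6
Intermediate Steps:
D(J, v) = -436 + v (D(J, v) = v - 436 = -436 + v)
1/((320449 + k(-50 - p(18))) + D(779, 401)) = 1/((320449 + (-50 - 1*18)) + (-436 + 401)) = 1/((320449 + (-50 - 18)) - 35) = 1/((320449 - 68) - 35) = 1/(320381 - 35) = 1/320346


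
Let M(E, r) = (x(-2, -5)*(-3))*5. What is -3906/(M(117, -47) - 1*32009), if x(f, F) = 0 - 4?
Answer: 3906/31949 ≈ 0.12226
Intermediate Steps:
x(f, F) = -4
M(E, r) = 60 (M(E, r) = -4*(-3)*5 = 12*5 = 60)
-3906/(M(117, -47) - 1*32009) = -3906/(60 - 1*32009) = -3906/(60 - 32009) = -3906/(-31949) = -3906*(-1/31949) = 3906/31949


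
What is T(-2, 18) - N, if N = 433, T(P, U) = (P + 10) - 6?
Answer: -431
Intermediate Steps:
T(P, U) = 4 + P (T(P, U) = (10 + P) - 6 = 4 + P)
T(-2, 18) - N = (4 - 2) - 1*433 = 2 - 433 = -431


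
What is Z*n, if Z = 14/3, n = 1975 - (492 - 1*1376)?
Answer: 13342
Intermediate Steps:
n = 2859 (n = 1975 - (492 - 1376) = 1975 - 1*(-884) = 1975 + 884 = 2859)
Z = 14/3 (Z = 14*(⅓) = 14/3 ≈ 4.6667)
Z*n = (14/3)*2859 = 13342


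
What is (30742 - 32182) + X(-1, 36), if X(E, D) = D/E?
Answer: -1476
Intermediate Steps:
(30742 - 32182) + X(-1, 36) = (30742 - 32182) + 36/(-1) = -1440 + 36*(-1) = -1440 - 36 = -1476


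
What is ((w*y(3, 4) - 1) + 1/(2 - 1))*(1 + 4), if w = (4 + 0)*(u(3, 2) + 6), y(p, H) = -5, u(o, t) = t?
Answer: -800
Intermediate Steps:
w = 32 (w = (4 + 0)*(2 + 6) = 4*8 = 32)
((w*y(3, 4) - 1) + 1/(2 - 1))*(1 + 4) = ((32*(-5) - 1) + 1/(2 - 1))*(1 + 4) = ((-160 - 1) + 1/1)*5 = (-161 + 1)*5 = -160*5 = -800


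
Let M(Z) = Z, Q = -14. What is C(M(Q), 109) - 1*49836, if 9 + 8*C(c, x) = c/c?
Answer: -49837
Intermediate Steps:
C(c, x) = -1 (C(c, x) = -9/8 + (c/c)/8 = -9/8 + (⅛)*1 = -9/8 + ⅛ = -1)
C(M(Q), 109) - 1*49836 = -1 - 1*49836 = -1 - 49836 = -49837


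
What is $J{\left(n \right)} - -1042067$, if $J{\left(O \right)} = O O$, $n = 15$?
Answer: $1042292$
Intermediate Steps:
$J{\left(O \right)} = O^{2}$
$J{\left(n \right)} - -1042067 = 15^{2} - -1042067 = 225 + 1042067 = 1042292$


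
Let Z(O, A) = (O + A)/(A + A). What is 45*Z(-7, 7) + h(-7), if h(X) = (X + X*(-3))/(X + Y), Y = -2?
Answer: -14/9 ≈ -1.5556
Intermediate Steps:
h(X) = -2*X/(-2 + X) (h(X) = (X + X*(-3))/(X - 2) = (X - 3*X)/(-2 + X) = (-2*X)/(-2 + X) = -2*X/(-2 + X))
Z(O, A) = (A + O)/(2*A) (Z(O, A) = (A + O)/((2*A)) = (A + O)*(1/(2*A)) = (A + O)/(2*A))
45*Z(-7, 7) + h(-7) = 45*((1/2)*(7 - 7)/7) - 2*(-7)/(-2 - 7) = 45*((1/2)*(1/7)*0) - 2*(-7)/(-9) = 45*0 - 2*(-7)*(-1/9) = 0 - 14/9 = -14/9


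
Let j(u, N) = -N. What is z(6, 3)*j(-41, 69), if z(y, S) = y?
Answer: -414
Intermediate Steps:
z(6, 3)*j(-41, 69) = 6*(-1*69) = 6*(-69) = -414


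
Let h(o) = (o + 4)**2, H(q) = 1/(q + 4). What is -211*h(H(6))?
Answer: -354691/100 ≈ -3546.9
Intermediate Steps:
H(q) = 1/(4 + q)
h(o) = (4 + o)**2
-211*h(H(6)) = -211*(4 + 1/(4 + 6))**2 = -211*(4 + 1/10)**2 = -211*(41/10)**2 = -211*1681/100 = -354691/100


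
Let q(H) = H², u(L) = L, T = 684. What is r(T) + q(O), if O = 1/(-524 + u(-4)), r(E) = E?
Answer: 190688257/278784 ≈ 684.00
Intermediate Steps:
O = -1/528 (O = 1/(-524 - 4) = 1/(-528) = -1/528 ≈ -0.0018939)
r(T) + q(O) = 684 + (-1/528)² = 684 + 1/278784 = 190688257/278784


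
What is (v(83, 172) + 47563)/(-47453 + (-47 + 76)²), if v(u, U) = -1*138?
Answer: -175/172 ≈ -1.0174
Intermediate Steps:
v(u, U) = -138
(v(83, 172) + 47563)/(-47453 + (-47 + 76)²) = (-138 + 47563)/(-47453 + (-47 + 76)²) = 47425/(-47453 + 29²) = 47425/(-47453 + 841) = 47425/(-46612) = 47425*(-1/46612) = -175/172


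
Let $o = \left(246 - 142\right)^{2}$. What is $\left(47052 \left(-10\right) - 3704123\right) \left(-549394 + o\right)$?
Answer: $2248370877654$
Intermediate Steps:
$o = 10816$ ($o = 104^{2} = 10816$)
$\left(47052 \left(-10\right) - 3704123\right) \left(-549394 + o\right) = \left(47052 \left(-10\right) - 3704123\right) \left(-549394 + 10816\right) = \left(-470520 - 3704123\right) \left(-538578\right) = \left(-4174643\right) \left(-538578\right) = 2248370877654$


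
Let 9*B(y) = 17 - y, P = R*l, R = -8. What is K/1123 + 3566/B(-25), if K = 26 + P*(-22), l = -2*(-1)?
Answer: 6009573/7861 ≈ 764.48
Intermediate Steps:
l = 2
P = -16 (P = -8*2 = -16)
B(y) = 17/9 - y/9 (B(y) = (17 - y)/9 = 17/9 - y/9)
K = 378 (K = 26 - 16*(-22) = 26 + 352 = 378)
K/1123 + 3566/B(-25) = 378/1123 + 3566/(17/9 - 1/9*(-25)) = 378*(1/1123) + 3566/(17/9 + 25/9) = 378/1123 + 3566/(14/3) = 378/1123 + 3566*(3/14) = 378/1123 + 5349/7 = 6009573/7861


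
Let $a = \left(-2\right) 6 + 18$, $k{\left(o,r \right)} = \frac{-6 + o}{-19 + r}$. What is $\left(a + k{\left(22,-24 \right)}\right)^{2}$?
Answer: $\frac{58564}{1849} \approx 31.673$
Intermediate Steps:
$k{\left(o,r \right)} = \frac{-6 + o}{-19 + r}$
$a = 6$ ($a = -12 + 18 = 6$)
$\left(a + k{\left(22,-24 \right)}\right)^{2} = \left(6 + \frac{-6 + 22}{-19 - 24}\right)^{2} = \left(6 + \frac{1}{-43} \cdot 16\right)^{2} = \left(6 - \frac{16}{43}\right)^{2} = \left(\frac{242}{43}\right)^{2} = \frac{58564}{1849}$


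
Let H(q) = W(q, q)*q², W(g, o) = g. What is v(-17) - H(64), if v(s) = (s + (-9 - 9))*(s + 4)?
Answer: -261689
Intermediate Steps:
v(s) = (-18 + s)*(4 + s) (v(s) = (s - 18)*(4 + s) = (-18 + s)*(4 + s))
H(q) = q³ (H(q) = q*q² = q³)
v(-17) - H(64) = (-72 + (-17)² - 14*(-17)) - 1*64³ = (-72 + 289 + 238) - 1*262144 = 455 - 262144 = -261689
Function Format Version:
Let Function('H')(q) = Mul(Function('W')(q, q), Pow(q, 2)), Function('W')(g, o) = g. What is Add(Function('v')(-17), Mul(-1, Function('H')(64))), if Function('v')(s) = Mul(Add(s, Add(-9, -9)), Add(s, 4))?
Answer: -261689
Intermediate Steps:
Function('v')(s) = Mul(Add(-18, s), Add(4, s)) (Function('v')(s) = Mul(Add(s, -18), Add(4, s)) = Mul(Add(-18, s), Add(4, s)))
Function('H')(q) = Pow(q, 3) (Function('H')(q) = Mul(q, Pow(q, 2)) = Pow(q, 3))
Add(Function('v')(-17), Mul(-1, Function('H')(64))) = Add(Add(-72, Pow(-17, 2), Mul(-14, -17)), Mul(-1, Pow(64, 3))) = Add(Add(-72, 289, 238), Mul(-1, 262144)) = Add(455, -262144) = -261689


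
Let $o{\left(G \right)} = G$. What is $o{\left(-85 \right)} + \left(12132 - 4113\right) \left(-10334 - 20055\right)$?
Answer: $-243689476$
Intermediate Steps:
$o{\left(-85 \right)} + \left(12132 - 4113\right) \left(-10334 - 20055\right) = -85 + \left(12132 - 4113\right) \left(-10334 - 20055\right) = -85 + 8019 \left(-30389\right) = -85 - 243689391 = -243689476$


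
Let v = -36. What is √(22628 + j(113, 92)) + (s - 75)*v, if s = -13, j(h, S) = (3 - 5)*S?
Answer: 3168 + 2*√5611 ≈ 3317.8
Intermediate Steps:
j(h, S) = -2*S
√(22628 + j(113, 92)) + (s - 75)*v = √(22628 - 2*92) + (-13 - 75)*(-36) = √(22628 - 184) - 88*(-36) = √22444 + 3168 = 2*√5611 + 3168 = 3168 + 2*√5611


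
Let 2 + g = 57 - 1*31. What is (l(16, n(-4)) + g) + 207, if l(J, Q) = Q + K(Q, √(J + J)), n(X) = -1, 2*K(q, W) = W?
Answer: 230 + 2*√2 ≈ 232.83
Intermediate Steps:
K(q, W) = W/2
l(J, Q) = Q + √2*√J/2 (l(J, Q) = Q + √(J + J)/2 = Q + √(2*J)/2 = Q + (√2*√J)/2 = Q + √2*√J/2)
g = 24 (g = -2 + (57 - 1*31) = -2 + (57 - 31) = -2 + 26 = 24)
(l(16, n(-4)) + g) + 207 = ((-1 + √2*√16/2) + 24) + 207 = ((-1 + (½)*√2*4) + 24) + 207 = ((-1 + 2*√2) + 24) + 207 = (23 + 2*√2) + 207 = 230 + 2*√2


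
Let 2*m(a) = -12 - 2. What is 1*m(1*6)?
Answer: -7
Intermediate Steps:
m(a) = -7 (m(a) = (-12 - 2)/2 = (1/2)*(-14) = -7)
1*m(1*6) = 1*(-7) = -7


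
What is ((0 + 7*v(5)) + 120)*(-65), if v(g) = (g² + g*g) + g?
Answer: -32825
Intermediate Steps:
v(g) = g + 2*g² (v(g) = (g² + g²) + g = 2*g² + g = g + 2*g²)
((0 + 7*v(5)) + 120)*(-65) = ((0 + 7*(5*(1 + 2*5))) + 120)*(-65) = ((0 + 7*(5*(1 + 10))) + 120)*(-65) = ((0 + 7*(5*11)) + 120)*(-65) = ((0 + 7*55) + 120)*(-65) = ((0 + 385) + 120)*(-65) = (385 + 120)*(-65) = 505*(-65) = -32825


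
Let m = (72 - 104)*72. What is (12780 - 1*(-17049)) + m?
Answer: 27525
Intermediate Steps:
m = -2304 (m = -32*72 = -2304)
(12780 - 1*(-17049)) + m = (12780 - 1*(-17049)) - 2304 = (12780 + 17049) - 2304 = 29829 - 2304 = 27525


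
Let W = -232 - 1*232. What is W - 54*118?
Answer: -6836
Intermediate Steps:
W = -464 (W = -232 - 232 = -464)
W - 54*118 = -464 - 54*118 = -464 - 6372 = -6836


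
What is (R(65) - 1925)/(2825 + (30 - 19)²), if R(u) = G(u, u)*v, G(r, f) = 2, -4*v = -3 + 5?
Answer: -321/491 ≈ -0.65377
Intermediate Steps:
v = -½ (v = -(-3 + 5)/4 = -¼*2 = -½ ≈ -0.50000)
R(u) = -1 (R(u) = 2*(-½) = -1)
(R(65) - 1925)/(2825 + (30 - 19)²) = (-1 - 1925)/(2825 + (30 - 19)²) = -1926/(2825 + 11²) = -1926/(2825 + 121) = -1926/2946 = -1926*1/2946 = -321/491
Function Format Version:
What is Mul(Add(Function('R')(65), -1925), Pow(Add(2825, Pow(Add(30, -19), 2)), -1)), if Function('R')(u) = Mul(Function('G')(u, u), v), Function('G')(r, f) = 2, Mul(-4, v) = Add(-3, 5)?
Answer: Rational(-321, 491) ≈ -0.65377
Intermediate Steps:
v = Rational(-1, 2) (v = Mul(Rational(-1, 4), Add(-3, 5)) = Mul(Rational(-1, 4), 2) = Rational(-1, 2) ≈ -0.50000)
Function('R')(u) = -1 (Function('R')(u) = Mul(2, Rational(-1, 2)) = -1)
Mul(Add(Function('R')(65), -1925), Pow(Add(2825, Pow(Add(30, -19), 2)), -1)) = Mul(Add(-1, -1925), Pow(Add(2825, Pow(Add(30, -19), 2)), -1)) = Mul(-1926, Pow(Add(2825, Pow(11, 2)), -1)) = Mul(-1926, Pow(Add(2825, 121), -1)) = Mul(-1926, Pow(2946, -1)) = Mul(-1926, Rational(1, 2946)) = Rational(-321, 491)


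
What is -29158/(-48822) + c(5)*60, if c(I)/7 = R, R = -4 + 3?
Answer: -10238041/24411 ≈ -419.40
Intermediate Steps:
R = -1
c(I) = -7 (c(I) = 7*(-1) = -7)
-29158/(-48822) + c(5)*60 = -29158/(-48822) - 7*60 = -29158*(-1/48822) - 420 = 14579/24411 - 420 = -10238041/24411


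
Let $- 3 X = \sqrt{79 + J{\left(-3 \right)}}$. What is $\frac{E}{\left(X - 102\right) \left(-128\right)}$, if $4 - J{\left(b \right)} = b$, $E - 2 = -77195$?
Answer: $- \frac{35431587}{5987200} + \frac{231579 \sqrt{86}}{11974400} \approx -5.7385$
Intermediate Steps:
$E = -77193$ ($E = 2 - 77195 = -77193$)
$J{\left(b \right)} = 4 - b$
$X = - \frac{\sqrt{86}}{3}$ ($X = - \frac{\sqrt{79 + \left(4 - -3\right)}}{3} = - \frac{\sqrt{79 + \left(4 + 3\right)}}{3} = - \frac{\sqrt{79 + 7}}{3} = - \frac{\sqrt{86}}{3} \approx -3.0912$)
$\frac{E}{\left(X - 102\right) \left(-128\right)} = - \frac{77193}{\left(- \frac{\sqrt{86}}{3} - 102\right) \left(-128\right)} = - \frac{77193}{\left(-102 - \frac{\sqrt{86}}{3}\right) \left(-128\right)} = - \frac{77193}{13056 + \frac{128 \sqrt{86}}{3}}$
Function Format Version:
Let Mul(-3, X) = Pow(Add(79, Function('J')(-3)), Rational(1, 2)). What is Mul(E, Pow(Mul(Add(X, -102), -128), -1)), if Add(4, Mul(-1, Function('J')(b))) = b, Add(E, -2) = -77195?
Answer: Add(Rational(-35431587, 5987200), Mul(Rational(231579, 11974400), Pow(86, Rational(1, 2)))) ≈ -5.7385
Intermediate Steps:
E = -77193 (E = Add(2, -77195) = -77193)
Function('J')(b) = Add(4, Mul(-1, b))
X = Mul(Rational(-1, 3), Pow(86, Rational(1, 2))) (X = Mul(Rational(-1, 3), Pow(Add(79, Add(4, Mul(-1, -3))), Rational(1, 2))) = Mul(Rational(-1, 3), Pow(Add(79, Add(4, 3)), Rational(1, 2))) = Mul(Rational(-1, 3), Pow(Add(79, 7), Rational(1, 2))) = Mul(Rational(-1, 3), Pow(86, Rational(1, 2))) ≈ -3.0912)
Mul(E, Pow(Mul(Add(X, -102), -128), -1)) = Mul(-77193, Pow(Mul(Add(Mul(Rational(-1, 3), Pow(86, Rational(1, 2))), -102), -128), -1)) = Mul(-77193, Pow(Mul(Add(-102, Mul(Rational(-1, 3), Pow(86, Rational(1, 2)))), -128), -1)) = Mul(-77193, Pow(Add(13056, Mul(Rational(128, 3), Pow(86, Rational(1, 2)))), -1))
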